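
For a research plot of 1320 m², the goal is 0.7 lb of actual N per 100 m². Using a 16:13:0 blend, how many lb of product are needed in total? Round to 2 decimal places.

57.75 lb

Product per 100 m² = 0.7 / 16% = 4.375 lb.
Total product = 4.375 × 1320 / 100 = 57.75 lb.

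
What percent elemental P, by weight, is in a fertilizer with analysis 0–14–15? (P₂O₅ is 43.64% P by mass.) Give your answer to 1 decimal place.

6.1% P

%P = 14 × 0.4364 = 6.1096%.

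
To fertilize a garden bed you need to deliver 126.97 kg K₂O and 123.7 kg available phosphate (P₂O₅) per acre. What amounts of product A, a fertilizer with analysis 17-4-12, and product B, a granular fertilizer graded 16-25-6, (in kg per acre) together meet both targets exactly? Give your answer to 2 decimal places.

881.18 kg product A, 353.81 kg product B

With a, b = kg per acre of product A and product B:
K₂O: 0.12·a + 0.06·b = 126.97
P₂O₅: 0.04·a + 0.25·b = 123.7
Eliminate b: (row1) − 0.06/0.25·(row2) → 0.1104·a = 97.282, so a = 881.178.
Then b = (123.7 − 0.04·881.178) / 0.25 = 353.812.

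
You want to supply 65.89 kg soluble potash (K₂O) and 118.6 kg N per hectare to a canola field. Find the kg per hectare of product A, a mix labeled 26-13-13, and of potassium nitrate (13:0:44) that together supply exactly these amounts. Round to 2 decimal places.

447.37 kg product A, 17.57 kg potassium nitrate

With a, b = kg per hectare of product A and potassium nitrate:
K₂O: 0.13·a + 0.44·b = 65.89
N: 0.26·a + 0.13·b = 118.6
Solving simultaneously: a = 447.367, b = 17.5733.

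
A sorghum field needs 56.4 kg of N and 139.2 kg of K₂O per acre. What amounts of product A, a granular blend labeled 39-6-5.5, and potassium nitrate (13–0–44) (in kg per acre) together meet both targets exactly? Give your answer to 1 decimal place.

40.9 kg product A, 311.3 kg potassium nitrate

With a, b = kg per acre of product A and potassium nitrate:
N: 0.39·a + 0.13·b = 56.4
K₂O: 0.055·a + 0.44·b = 139.2
Eliminate b: (row1) − 0.13/0.44·(row2) → 0.37375·a = 15.2727, so a = 40.8635.
Then b = (139.2 − 0.055·40.8635) / 0.44 = 311.256.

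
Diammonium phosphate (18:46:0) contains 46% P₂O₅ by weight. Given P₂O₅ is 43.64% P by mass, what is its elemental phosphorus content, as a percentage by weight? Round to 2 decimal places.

20.07% P

%P = 46 × 0.4364 = 20.0744%.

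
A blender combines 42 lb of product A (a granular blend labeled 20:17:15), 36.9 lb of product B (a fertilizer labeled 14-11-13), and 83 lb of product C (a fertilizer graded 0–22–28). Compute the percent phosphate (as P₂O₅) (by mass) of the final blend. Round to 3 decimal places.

Total mass = 42 + 36.9 + 83 = 161.9 lb.
P₂O₅ mass = 17%×42 + 11%×36.9 + 22%×83 = 29.459 lb.
% P₂O₅ = 29.459 / 161.9 = 18.1958%.

18.196% P₂O₅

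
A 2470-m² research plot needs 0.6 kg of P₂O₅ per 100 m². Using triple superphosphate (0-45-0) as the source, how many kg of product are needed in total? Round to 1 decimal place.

32.9 kg

Product per 100 m² = 0.6 / 45% = 1.33333 kg.
Total product = 1.33333 × 2470 / 100 = 32.9333 kg.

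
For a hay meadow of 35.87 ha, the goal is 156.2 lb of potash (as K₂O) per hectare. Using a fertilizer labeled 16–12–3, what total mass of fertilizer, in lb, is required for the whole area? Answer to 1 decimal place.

186763.1 lb

Product per hectare = 156.2 / 3% = 5206.67 lb.
Total product = 5206.67 × 35.87 = 186763.13 lb.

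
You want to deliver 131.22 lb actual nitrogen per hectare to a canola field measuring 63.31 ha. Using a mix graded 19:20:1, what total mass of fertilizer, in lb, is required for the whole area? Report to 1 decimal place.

Product per hectare = 131.22 / 19% = 690.632 lb.
Total product = 690.632 × 63.31 = 43723.89 lb.

43723.9 lb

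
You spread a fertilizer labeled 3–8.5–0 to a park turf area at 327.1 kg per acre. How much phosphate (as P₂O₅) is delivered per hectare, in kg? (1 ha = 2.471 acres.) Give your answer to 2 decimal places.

P₂O₅ per acre = 327.1 × 8.5% = 27.8035 kg.
Convert to per hectare: 27.8035 × 2.471 = 68.7024 kg.

68.70 kg P₂O₅ per hectare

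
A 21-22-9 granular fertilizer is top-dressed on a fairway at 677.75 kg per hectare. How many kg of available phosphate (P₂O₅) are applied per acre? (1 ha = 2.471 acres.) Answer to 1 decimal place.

60.3 kg P₂O₅ per acre

P₂O₅ per hectare = 677.75 × 22% = 149.105 kg.
Convert to per acre: 149.105 × 0.404694 = 60.342 kg.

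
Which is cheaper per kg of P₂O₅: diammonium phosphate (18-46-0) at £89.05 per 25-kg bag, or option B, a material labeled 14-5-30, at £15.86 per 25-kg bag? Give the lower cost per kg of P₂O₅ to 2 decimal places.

£7.74 per kg P₂O₅ (diammonium phosphate)

diammonium phosphate: P₂O₅ per bag = 25 × 46% = 11.5 kg; cost = 89.05 / 11.5 = £7.7435/kg P₂O₅.
option B: P₂O₅ per bag = 25 × 5% = 1.25 kg; cost = 15.86 / 1.25 = £12.6880/kg P₂O₅.
diammonium phosphate is cheaper.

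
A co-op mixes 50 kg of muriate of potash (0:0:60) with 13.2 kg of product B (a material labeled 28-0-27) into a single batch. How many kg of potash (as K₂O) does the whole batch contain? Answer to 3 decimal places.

K₂O mass = 60%×50 + 27%×13.2 = 33.564 kg.

33.564 kg K₂O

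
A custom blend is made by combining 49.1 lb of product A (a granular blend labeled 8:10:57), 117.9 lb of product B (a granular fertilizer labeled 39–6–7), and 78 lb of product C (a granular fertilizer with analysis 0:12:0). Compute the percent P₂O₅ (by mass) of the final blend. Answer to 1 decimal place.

Total mass = 49.1 + 117.9 + 78 = 245 lb.
P₂O₅ mass = 10%×49.1 + 6%×117.9 + 12%×78 = 21.344 lb.
% P₂O₅ = 21.344 / 245 = 8.71184%.

8.7% P₂O₅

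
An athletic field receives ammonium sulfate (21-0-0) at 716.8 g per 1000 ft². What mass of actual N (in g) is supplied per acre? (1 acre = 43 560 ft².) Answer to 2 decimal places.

nitrogen per 1000 ft² = 716.8 × 21% = 150.528 g.
Convert to per acre: 150.528 × 43.56 = 6556.9997 g.

6557.00 g N per acre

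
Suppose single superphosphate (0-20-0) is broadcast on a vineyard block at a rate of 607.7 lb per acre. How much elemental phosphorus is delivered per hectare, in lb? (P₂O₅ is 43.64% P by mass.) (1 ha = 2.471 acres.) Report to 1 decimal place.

131.1 lb P per hectare

P₂O₅ per acre = 607.7 × 20% = 121.54 lb.
Elemental P = 121.54 × 0.4364 = 53.0401 lb per acre.
Convert to per hectare: 53.0401 × 2.471 = 131.062 lb.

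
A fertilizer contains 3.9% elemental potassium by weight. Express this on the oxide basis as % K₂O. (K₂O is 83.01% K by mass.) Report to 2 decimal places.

4.70% K₂O

%K₂O = 3.9 / 0.8301 = 4.69823%.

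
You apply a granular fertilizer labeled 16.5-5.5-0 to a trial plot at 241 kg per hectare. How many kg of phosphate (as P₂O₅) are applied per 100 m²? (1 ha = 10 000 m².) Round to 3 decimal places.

P₂O₅ per hectare = 241 × 5.5% = 13.255 kg.
Convert to per 100 m²: 13.255 × 0.01 = 0.13255 kg.

0.133 kg P₂O₅ per hundred sq m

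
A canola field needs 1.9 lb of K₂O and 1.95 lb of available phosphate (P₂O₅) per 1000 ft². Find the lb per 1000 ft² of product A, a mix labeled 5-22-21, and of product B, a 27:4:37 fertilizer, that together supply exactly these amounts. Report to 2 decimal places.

8.84 lb product A, 0.12 lb product B

Let a = lb of product A, b = lb of product B (per 1000 ft²).
K₂O: 0.21·a + 0.37·b = 1.9
P₂O₅: 0.22·a + 0.04·b = 1.95
Eliminate b: (row1) − 0.37/0.04·(row2) → -1.825·a = -16.1375, so a = 8.84247.
Then b = (1.95 − 0.22·8.84247) / 0.04 = 0.116438.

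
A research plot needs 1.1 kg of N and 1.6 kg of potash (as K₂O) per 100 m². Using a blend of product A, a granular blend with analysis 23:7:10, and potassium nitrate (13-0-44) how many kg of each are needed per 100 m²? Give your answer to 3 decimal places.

3.129 kg product A, 2.925 kg potassium nitrate

With a, b = kg per 100 m² of product A and potassium nitrate:
N: 0.23·a + 0.13·b = 1.1
K₂O: 0.1·a + 0.44·b = 1.6
Eliminate a: (row1) − 0.23/0.1·(row2) → -0.882·b = -2.58, so b = 2.92517.
Back-substitute: a = (1.1 − 0.13·2.92517) / 0.23 = 3.12925.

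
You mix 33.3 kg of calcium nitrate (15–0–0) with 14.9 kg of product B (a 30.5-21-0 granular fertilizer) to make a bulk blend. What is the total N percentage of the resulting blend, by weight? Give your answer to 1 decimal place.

Total mass = 33.3 + 14.9 = 48.2 kg.
N mass = 15%×33.3 + 30.5%×14.9 = 9.5395 kg.
% N = 9.5395 / 48.2 = 19.7915%.

19.8% N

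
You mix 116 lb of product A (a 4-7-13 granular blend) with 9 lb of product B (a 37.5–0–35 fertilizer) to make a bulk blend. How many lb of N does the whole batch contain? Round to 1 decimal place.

N mass = 4%×116 + 37.5%×9 = 8.015 lb.

8.0 lb N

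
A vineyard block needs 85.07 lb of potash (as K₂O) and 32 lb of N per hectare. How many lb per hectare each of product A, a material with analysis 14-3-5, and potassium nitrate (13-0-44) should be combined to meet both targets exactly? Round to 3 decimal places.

54.826 lb product A, 187.111 lb potassium nitrate

With a, b = lb per hectare of product A and potassium nitrate:
K₂O: 0.05·a + 0.44·b = 85.07
N: 0.14·a + 0.13·b = 32
Solving simultaneously: a = 54.8258, b = 187.1107.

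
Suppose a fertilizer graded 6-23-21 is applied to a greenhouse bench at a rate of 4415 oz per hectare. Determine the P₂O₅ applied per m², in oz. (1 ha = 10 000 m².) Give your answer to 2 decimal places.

0.10 oz P₂O₅ per sq m

P₂O₅ per hectare = 4415 × 23% = 1015.45 oz.
Convert to per m²: 1015.45 × 0.0001 = 0.101545 oz.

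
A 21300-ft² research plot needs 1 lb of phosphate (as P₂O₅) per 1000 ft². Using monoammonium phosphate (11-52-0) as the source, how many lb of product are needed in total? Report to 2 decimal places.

40.96 lb

Product per 1000 ft² = 1 / 52% = 1.92308 lb.
Total product = 1.92308 × 21300 / 1000 = 40.9615 lb.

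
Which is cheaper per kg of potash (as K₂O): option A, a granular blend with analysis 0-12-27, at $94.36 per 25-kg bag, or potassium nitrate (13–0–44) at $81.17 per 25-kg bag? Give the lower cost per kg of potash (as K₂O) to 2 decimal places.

$7.38 per kg K₂O (potassium nitrate)

option A: K₂O per bag = 25 × 27% = 6.75 kg; cost = 94.36 / 6.75 = $13.9793/kg K₂O.
potassium nitrate: K₂O per bag = 25 × 44% = 11 kg; cost = 81.17 / 11 = $7.3791/kg K₂O.
potassium nitrate is cheaper.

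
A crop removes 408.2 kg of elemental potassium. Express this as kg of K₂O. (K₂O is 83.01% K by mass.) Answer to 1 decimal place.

K₂O = 408.2 / 0.8301 = 491.748 kg.

491.7 kg K₂O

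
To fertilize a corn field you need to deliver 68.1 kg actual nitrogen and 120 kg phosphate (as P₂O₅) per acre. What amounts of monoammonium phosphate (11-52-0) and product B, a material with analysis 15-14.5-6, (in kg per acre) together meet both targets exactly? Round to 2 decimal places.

130.95 kg monoammonium phosphate, 357.97 kg product B

Let a = kg of monoammonium phosphate, b = kg of product B (per acre).
N: 0.11·a + 0.15·b = 68.1
P₂O₅: 0.52·a + 0.145·b = 120
Solving simultaneously: a = 130.951, b = 357.969.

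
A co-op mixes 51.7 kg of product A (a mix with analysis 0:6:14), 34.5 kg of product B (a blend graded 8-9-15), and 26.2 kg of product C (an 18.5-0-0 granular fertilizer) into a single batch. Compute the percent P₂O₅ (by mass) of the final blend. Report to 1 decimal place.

5.5% P₂O₅

Total mass = 51.7 + 34.5 + 26.2 = 112.4 kg.
P₂O₅ mass = 6%×51.7 + 9%×34.5 + 0%×26.2 = 6.207 kg.
% P₂O₅ = 6.207 / 112.4 = 5.52224%.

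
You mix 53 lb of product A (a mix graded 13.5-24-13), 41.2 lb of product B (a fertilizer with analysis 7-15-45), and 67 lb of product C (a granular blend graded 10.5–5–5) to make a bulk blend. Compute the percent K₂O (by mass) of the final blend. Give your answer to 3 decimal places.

Total mass = 53 + 41.2 + 67 = 161.2 lb.
K₂O mass = 13%×53 + 45%×41.2 + 5%×67 = 28.78 lb.
% K₂O = 28.78 / 161.2 = 17.8536%.

17.854% K₂O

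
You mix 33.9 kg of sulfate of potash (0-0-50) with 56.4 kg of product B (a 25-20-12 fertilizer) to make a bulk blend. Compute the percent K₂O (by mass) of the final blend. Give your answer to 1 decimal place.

26.3% K₂O

Total mass = 33.9 + 56.4 = 90.3 kg.
K₂O mass = 50%×33.9 + 12%×56.4 = 23.718 kg.
% K₂O = 23.718 / 90.3 = 26.2658%.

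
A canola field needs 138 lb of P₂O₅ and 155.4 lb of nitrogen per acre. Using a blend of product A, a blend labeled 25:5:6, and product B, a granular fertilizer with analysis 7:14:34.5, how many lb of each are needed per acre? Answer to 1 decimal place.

Per-acre balance (a = product A, b = product B):
P₂O₅: 0.05·a + 0.14·b = 138
N: 0.25·a + 0.07·b = 155.4
Solving simultaneously: a = 384, b = 848.571.

384.0 lb product A, 848.6 lb product B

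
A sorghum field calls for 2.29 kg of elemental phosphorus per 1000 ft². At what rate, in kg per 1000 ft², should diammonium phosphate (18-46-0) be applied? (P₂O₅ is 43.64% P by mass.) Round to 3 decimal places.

As P₂O₅: 2.29 / 0.4364 = 5.24748 kg per 1000 ft².
Product per 1000 ft² = 5.24748 / 46% = 11.4076 kg.

11.408 kg of product per thousand sq ft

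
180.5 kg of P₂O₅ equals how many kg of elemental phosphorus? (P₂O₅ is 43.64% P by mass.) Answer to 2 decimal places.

P = 180.5 × 0.4364 = 78.7702 kg.

78.77 kg P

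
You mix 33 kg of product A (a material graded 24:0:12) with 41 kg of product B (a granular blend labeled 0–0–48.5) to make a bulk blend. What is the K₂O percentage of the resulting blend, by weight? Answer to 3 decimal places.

Total mass = 33 + 41 = 74 kg.
K₂O mass = 12%×33 + 48.5%×41 = 23.845 kg.
% K₂O = 23.845 / 74 = 32.22297%.

32.223% K₂O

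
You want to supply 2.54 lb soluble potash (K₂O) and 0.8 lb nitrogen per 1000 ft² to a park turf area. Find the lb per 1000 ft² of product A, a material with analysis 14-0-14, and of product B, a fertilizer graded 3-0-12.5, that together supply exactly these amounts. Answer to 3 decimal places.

1.789 lb product A, 18.316 lb product B

Per-1000 ft² balance (a = product A, b = product B):
K₂O: 0.14·a + 0.125·b = 2.54
N: 0.14·a + 0.03·b = 0.8
Eliminate b: (row1) − 0.125/0.03·(row2) → -0.443333·a = -0.793333, so a = 1.78947.
Then b = (0.8 − 0.14·1.78947) / 0.03 = 18.3158.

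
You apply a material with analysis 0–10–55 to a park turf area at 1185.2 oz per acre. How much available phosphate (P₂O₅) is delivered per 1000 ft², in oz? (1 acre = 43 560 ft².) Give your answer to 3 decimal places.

2.721 oz P₂O₅ per thousand sq ft

P₂O₅ per acre = 1185.2 × 10% = 118.52 oz.
Convert to per 1000 ft²: 118.52 × 0.0229568 = 2.72084 oz.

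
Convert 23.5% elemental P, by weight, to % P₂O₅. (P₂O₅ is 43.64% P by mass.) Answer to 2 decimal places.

%P₂O₅ = 23.5 / 0.4364 = 53.8497%.

53.85% P₂O₅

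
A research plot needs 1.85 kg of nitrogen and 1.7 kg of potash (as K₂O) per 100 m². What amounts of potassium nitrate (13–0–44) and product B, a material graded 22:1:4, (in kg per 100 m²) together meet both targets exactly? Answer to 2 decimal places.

3.28 kg potassium nitrate, 6.47 kg product B

With a, b = kg per 100 m² of potassium nitrate and product B:
N: 0.13·a + 0.22·b = 1.85
K₂O: 0.44·a + 0.04·b = 1.7
Solving simultaneously: a = 3.27511, b = 6.4738.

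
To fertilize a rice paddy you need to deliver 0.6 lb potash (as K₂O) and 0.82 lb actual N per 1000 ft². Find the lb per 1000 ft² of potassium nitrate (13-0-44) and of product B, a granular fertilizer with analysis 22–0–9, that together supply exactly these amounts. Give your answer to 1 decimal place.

0.7 lb potassium nitrate, 3.3 lb product B

With a, b = lb per 1000 ft² of potassium nitrate and product B:
K₂O: 0.44·a + 0.09·b = 0.6
N: 0.13·a + 0.22·b = 0.82
Eliminate b: (row1) − 0.09/0.22·(row2) → 0.386818·a = 0.264545, so a = 0.683901.
Then b = (0.82 − 0.13·0.683901) / 0.22 = 3.32315.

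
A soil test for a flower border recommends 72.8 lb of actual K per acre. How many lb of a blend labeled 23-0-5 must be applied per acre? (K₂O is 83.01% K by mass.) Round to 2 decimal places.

1754.01 lb of product per acre

As K₂O: 72.8 / 0.8301 = 87.7003 lb per acre.
Product per acre = 87.7003 / 5% = 1754.006 lb.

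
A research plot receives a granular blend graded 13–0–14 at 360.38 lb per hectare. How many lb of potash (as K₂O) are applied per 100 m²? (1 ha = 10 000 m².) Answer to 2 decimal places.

0.50 lb K₂O per hundred sq m

K₂O per hectare = 360.38 × 14% = 50.4532 lb.
Convert to per 100 m²: 50.4532 × 0.01 = 0.504532 lb.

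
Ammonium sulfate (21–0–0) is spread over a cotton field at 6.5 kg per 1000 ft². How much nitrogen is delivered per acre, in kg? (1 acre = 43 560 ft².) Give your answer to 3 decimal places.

nitrogen per 1000 ft² = 6.5 × 21% = 1.365 kg.
Convert to per acre: 1.365 × 43.56 = 59.4594 kg.

59.459 kg N per acre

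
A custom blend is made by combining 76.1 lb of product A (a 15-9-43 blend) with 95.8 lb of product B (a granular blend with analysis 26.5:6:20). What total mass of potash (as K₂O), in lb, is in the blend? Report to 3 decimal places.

51.883 lb K₂O

K₂O mass = 43%×76.1 + 20%×95.8 = 51.883 lb.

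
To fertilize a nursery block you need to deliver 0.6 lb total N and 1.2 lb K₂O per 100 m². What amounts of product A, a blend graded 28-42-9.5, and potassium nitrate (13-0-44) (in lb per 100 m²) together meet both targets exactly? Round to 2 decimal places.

Per-100 m² balance (a = product A, b = potassium nitrate):
N: 0.28·a + 0.13·b = 0.6
K₂O: 0.095·a + 0.44·b = 1.2
Eliminate b: (row1) − 0.13/0.44·(row2) → 0.251932·a = 0.245455, so a = 0.97429.
Then b = (1.2 − 0.095·0.97429) / 0.44 = 2.51691.

0.97 lb product A, 2.52 lb potassium nitrate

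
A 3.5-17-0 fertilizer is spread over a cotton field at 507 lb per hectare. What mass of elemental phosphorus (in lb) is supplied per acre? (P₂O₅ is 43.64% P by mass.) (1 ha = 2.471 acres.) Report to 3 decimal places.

15.222 lb P per acre

P₂O₅ per hectare = 507 × 17% = 86.19 lb.
Elemental P = 86.19 × 0.4364 = 37.6133 lb per hectare.
Convert to per acre: 37.6133 × 0.404694 = 15.2219 lb.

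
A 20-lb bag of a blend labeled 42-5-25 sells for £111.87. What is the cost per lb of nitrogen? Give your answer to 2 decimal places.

N in bag = 20 × 42% = 8.4 lb.
Cost per lb N = £111.87 / 8.4 = £13.3179.

£13.32 per lb N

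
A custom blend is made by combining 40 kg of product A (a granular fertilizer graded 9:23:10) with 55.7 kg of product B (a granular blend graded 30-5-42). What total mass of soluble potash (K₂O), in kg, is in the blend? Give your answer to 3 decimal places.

K₂O mass = 10%×40 + 42%×55.7 = 27.394 kg.

27.394 kg K₂O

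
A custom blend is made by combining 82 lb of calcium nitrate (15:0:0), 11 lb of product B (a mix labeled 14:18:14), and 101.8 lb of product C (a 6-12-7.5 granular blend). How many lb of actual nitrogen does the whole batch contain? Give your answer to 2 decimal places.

N mass = 15%×82 + 14%×11 + 6%×101.8 = 19.948 lb.

19.95 lb N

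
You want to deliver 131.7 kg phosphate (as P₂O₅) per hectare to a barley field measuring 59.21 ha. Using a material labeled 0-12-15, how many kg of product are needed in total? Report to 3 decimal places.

64982.975 kg

Product per hectare = 131.7 / 12% = 1097.5 kg.
Total product = 1097.5 × 59.21 = 64982.975 kg.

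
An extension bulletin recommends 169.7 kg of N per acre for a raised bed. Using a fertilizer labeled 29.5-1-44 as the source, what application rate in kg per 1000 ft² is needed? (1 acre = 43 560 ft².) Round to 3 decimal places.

13.206 kg of product per thousand sq ft

Product per acre = 169.7 / 29.5% = 575.254 kg.
Convert to per 1000 ft²: 575.254 × 0.0229568 = 13.20602 kg.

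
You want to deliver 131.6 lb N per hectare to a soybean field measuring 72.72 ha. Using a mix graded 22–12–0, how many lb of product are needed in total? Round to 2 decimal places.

43499.78 lb

Product per hectare = 131.6 / 22% = 598.182 lb.
Total product = 598.182 × 72.72 = 43499.782 lb.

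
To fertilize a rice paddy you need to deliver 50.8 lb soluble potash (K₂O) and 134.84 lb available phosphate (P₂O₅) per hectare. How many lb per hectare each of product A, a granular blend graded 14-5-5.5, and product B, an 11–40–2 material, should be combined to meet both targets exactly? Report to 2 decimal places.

839.20 lb product A, 232.20 lb product B

Let a = lb of product A, b = lb of product B (per hectare).
K₂O: 0.055·a + 0.02·b = 50.8
P₂O₅: 0.05·a + 0.4·b = 134.84
Eliminate b: (row1) − 0.02/0.4·(row2) → 0.0525·a = 44.058, so a = 839.2.
Then b = (134.84 − 0.05·839.2) / 0.4 = 232.2.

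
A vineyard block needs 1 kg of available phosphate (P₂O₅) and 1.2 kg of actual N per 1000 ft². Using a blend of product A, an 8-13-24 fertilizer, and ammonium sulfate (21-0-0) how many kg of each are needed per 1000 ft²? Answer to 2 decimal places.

Per-1000 ft² balance (a = product A, b = ammonium sulfate):
P₂O₅: 0.13·a + 0·b = 1
N: 0.08·a + 0.21·b = 1.2
Solving simultaneously: a = 7.69231, b = 2.78388.

7.69 kg product A, 2.78 kg ammonium sulfate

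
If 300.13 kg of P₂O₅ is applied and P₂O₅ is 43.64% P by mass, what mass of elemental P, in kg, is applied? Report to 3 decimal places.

130.977 kg P

P = 300.13 × 0.4364 = 130.9767 kg.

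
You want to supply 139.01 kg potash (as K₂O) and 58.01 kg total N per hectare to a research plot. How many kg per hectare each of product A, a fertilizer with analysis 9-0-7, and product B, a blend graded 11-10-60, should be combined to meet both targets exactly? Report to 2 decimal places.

Let a = kg of product A, b = kg of product B (per hectare).
K₂O: 0.07·a + 0.6·b = 139.01
N: 0.09·a + 0.11·b = 58.01
Eliminate a: (row1) − 0.07/0.09·(row2) → 0.514444·b = 93.8911, so b = 182.5097.
Back-substitute: a = (139.01 − 0.6·182.5097) / 0.07 = 421.488.

421.49 kg product A, 182.51 kg product B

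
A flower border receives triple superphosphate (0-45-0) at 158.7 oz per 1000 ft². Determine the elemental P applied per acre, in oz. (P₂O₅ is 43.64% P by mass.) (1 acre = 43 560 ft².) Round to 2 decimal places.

P₂O₅ per 1000 ft² = 158.7 × 45% = 71.415 oz.
Elemental P = 71.415 × 0.4364 = 31.1655 oz per 1000 ft².
Convert to per acre: 31.1655 × 43.56 = 1357.569 oz.

1357.57 oz P per acre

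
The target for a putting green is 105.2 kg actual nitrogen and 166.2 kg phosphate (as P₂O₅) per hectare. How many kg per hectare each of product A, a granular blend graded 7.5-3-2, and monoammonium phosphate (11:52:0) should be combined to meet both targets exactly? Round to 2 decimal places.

1020.22 kg product A, 260.76 kg monoammonium phosphate

With a, b = kg per hectare of product A and monoammonium phosphate:
N: 0.075·a + 0.11·b = 105.2
P₂O₅: 0.03·a + 0.52·b = 166.2
Eliminate b: (row1) − 0.11/0.52·(row2) → 0.0686538·a = 70.0423, so a = 1020.224.
Then b = (166.2 − 0.03·1020.224) / 0.52 = 260.756.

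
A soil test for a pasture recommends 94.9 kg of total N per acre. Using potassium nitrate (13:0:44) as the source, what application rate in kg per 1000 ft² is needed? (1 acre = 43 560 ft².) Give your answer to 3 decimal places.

Product per acre = 94.9 / 13% = 730 kg.
Convert to per 1000 ft²: 730 × 0.0229568 = 16.75849 kg.

16.758 kg of product per thousand sq ft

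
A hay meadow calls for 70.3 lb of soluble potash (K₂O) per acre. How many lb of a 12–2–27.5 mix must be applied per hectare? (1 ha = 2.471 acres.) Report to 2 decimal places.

631.68 lb of product per hectare

Product per acre = 70.3 / 27.5% = 255.636 lb.
Convert to per hectare: 255.636 × 2.471 = 631.677 lb.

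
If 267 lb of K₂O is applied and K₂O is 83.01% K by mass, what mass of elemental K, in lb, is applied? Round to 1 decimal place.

221.6 lb K

K = 267 × 0.8301 = 221.637 lb.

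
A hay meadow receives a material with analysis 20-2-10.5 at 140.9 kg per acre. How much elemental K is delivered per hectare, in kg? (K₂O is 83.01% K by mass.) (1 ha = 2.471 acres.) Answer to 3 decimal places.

30.346 kg K per hectare

K₂O per acre = 140.9 × 10.5% = 14.7945 kg.
Elemental K = 14.7945 × 0.8301 = 12.2809 kg per acre.
Convert to per hectare: 12.2809 × 2.471 = 30.3461 kg.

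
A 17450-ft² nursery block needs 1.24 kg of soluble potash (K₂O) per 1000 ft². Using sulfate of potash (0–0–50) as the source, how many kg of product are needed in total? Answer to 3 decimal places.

Product per 1000 ft² = 1.24 / 50% = 2.48 kg.
Total product = 2.48 × 17450 / 1000 = 43.276 kg.

43.276 kg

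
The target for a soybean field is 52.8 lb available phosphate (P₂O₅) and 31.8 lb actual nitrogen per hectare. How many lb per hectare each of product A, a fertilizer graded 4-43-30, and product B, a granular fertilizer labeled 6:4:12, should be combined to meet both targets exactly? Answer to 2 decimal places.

78.35 lb product A, 477.77 lb product B

With a, b = lb per hectare of product A and product B:
P₂O₅: 0.43·a + 0.04·b = 52.8
N: 0.04·a + 0.06·b = 31.8
Eliminate a: (row1) − 0.43/0.04·(row2) → -0.605·b = -289.05, so b = 477.769.
Back-substitute: a = (52.8 − 0.04·477.769) / 0.43 = 78.3471.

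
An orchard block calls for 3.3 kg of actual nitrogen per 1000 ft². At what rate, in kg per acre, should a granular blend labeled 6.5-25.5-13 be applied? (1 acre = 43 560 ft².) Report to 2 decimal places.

Product per 1000 ft² = 3.3 / 6.5% = 50.7692 kg.
Convert to per acre: 50.7692 × 43.56 = 2211.508 kg.

2211.51 kg of product per acre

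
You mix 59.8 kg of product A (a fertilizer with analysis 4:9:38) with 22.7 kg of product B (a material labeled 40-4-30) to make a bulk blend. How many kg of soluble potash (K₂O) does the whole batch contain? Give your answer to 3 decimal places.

K₂O mass = 38%×59.8 + 30%×22.7 = 29.534 kg.

29.534 kg K₂O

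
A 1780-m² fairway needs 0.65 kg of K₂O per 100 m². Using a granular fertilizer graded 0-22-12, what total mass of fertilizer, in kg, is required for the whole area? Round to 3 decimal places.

Product per 100 m² = 0.65 / 12% = 5.41667 kg.
Total product = 5.41667 × 1780 / 100 = 96.4167 kg.

96.417 kg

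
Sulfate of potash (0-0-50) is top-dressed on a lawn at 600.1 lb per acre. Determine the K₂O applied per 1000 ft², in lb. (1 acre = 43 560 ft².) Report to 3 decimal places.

K₂O per acre = 600.1 × 50% = 300.05 lb.
Convert to per 1000 ft²: 300.05 × 0.0229568 = 6.8882 lb.

6.888 lb K₂O per thousand sq ft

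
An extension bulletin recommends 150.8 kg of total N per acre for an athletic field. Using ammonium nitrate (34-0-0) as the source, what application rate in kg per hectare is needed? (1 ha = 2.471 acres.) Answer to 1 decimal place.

Product per acre = 150.8 / 34% = 443.529 kg.
Convert to per hectare: 443.529 × 2.471 = 1095.96 kg.

1096.0 kg of product per hectare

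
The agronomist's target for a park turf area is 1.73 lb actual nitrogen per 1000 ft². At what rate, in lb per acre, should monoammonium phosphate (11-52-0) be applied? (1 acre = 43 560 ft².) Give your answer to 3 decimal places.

685.080 lb of product per acre

Product per 1000 ft² = 1.73 / 11% = 15.7273 lb.
Convert to per acre: 15.7273 × 43.56 = 685.08 lb.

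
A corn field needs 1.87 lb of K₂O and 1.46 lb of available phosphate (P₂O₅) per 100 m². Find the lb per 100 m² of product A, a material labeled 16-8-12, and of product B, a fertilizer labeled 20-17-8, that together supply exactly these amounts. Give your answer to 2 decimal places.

With a, b = lb per 100 m² of product A and product B:
K₂O: 0.12·a + 0.08·b = 1.87
P₂O₅: 0.08·a + 0.17·b = 1.46
Solving simultaneously: a = 14.3643, b = 1.82857.

14.36 lb product A, 1.83 lb product B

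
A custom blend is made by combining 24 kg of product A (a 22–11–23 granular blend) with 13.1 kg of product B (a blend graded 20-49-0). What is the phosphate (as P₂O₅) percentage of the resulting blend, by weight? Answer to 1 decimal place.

24.4% P₂O₅

Total mass = 24 + 13.1 = 37.1 kg.
P₂O₅ mass = 11%×24 + 49%×13.1 = 9.059 kg.
% P₂O₅ = 9.059 / 37.1 = 24.4178%.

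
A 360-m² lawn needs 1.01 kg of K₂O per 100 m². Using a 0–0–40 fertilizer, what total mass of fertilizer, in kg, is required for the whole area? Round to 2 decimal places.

Product per 100 m² = 1.01 / 40% = 2.525 kg.
Total product = 2.525 × 360 / 100 = 9.09 kg.

9.09 kg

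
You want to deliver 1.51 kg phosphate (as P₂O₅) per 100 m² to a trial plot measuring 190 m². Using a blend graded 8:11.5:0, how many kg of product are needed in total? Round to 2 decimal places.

24.95 kg

Product per 100 m² = 1.51 / 11.5% = 13.1304 kg.
Total product = 13.1304 × 190 / 100 = 24.9478 kg.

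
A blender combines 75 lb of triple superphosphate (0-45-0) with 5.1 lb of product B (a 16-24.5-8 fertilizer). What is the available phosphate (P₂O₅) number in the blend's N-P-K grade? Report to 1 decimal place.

43.7% P₂O₅

Total mass = 75 + 5.1 = 80.1 lb.
P₂O₅ mass = 45%×75 + 24.5%×5.1 = 34.9995 lb.
% P₂O₅ = 34.9995 / 80.1 = 43.6948%.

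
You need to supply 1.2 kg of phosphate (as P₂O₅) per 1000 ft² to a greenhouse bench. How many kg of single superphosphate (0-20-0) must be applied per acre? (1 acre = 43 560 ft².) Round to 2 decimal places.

261.36 kg of product per acre

Product per 1000 ft² = 1.2 / 20% = 6 kg.
Convert to per acre: 6 × 43.56 = 261.36 kg.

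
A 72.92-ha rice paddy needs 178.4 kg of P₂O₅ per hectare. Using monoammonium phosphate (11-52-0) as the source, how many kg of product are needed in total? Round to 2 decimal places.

25017.17 kg

Product per hectare = 178.4 / 52% = 343.077 kg.
Total product = 343.077 × 72.92 = 25017.169 kg.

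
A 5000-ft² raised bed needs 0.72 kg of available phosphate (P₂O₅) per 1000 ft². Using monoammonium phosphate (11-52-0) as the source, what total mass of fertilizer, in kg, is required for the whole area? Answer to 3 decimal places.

6.923 kg

Product per 1000 ft² = 0.72 / 52% = 1.38462 kg.
Total product = 1.38462 × 5000 / 1000 = 6.92308 kg.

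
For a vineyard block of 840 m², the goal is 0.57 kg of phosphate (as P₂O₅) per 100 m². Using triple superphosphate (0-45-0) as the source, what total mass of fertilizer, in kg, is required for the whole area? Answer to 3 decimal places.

Product per 100 m² = 0.57 / 45% = 1.26667 kg.
Total product = 1.26667 × 840 / 100 = 10.64 kg.

10.640 kg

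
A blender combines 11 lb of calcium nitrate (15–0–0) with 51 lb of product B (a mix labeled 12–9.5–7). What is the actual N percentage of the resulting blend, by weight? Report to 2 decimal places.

Total mass = 11 + 51 = 62 lb.
N mass = 15%×11 + 12%×51 = 7.77 lb.
% N = 7.77 / 62 = 12.5323%.

12.53% N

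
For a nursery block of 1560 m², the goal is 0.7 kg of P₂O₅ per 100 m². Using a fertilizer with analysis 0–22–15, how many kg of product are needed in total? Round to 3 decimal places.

49.636 kg

Product per 100 m² = 0.7 / 22% = 3.18182 kg.
Total product = 3.18182 × 1560 / 100 = 49.6364 kg.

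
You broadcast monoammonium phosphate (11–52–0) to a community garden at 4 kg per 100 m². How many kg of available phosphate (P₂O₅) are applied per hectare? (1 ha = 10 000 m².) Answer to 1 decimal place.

208.0 kg P₂O₅ per hectare

P₂O₅ per 100 m² = 4 × 52% = 2.08 kg.
Convert to per hectare: 2.08 × 100 = 208 kg.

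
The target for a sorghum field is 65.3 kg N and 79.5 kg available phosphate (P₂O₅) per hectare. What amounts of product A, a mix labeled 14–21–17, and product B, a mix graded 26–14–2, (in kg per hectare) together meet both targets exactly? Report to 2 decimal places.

Let a = kg of product A, b = kg of product B (per hectare).
N: 0.14·a + 0.26·b = 65.3
P₂O₅: 0.21·a + 0.14·b = 79.5
Solving simultaneously: a = 329.371, b = 73.8.

329.37 kg product A, 73.80 kg product B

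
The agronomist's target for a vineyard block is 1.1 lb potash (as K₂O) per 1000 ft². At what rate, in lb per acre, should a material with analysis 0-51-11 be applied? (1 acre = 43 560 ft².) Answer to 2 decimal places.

Product per 1000 ft² = 1.1 / 11% = 10 lb.
Convert to per acre: 10 × 43.56 = 435.6 lb.

435.60 lb of product per acre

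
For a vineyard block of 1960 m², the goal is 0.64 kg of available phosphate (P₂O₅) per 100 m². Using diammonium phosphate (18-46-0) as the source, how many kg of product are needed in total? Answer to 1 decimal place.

27.3 kg

Product per 100 m² = 0.64 / 46% = 1.3913 kg.
Total product = 1.3913 × 1960 / 100 = 27.2696 kg.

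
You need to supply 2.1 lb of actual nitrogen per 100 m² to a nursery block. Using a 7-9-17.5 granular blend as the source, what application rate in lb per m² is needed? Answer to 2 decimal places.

Product per 100 m² = 2.1 / 7% = 30 lb.
Convert to per m²: 30 × 0.01 = 0.3 lb.

0.30 lb of product per sq m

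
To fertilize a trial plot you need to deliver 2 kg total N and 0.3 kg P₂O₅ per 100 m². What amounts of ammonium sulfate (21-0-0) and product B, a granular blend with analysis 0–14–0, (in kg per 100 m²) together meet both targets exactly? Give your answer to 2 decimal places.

Let a = kg of ammonium sulfate, b = kg of product B (per 100 m²).
N: 0.21·a + 0·b = 2
P₂O₅: 0·a + 0.14·b = 0.3
Solving simultaneously: a = 9.52381, b = 2.14286.

9.52 kg ammonium sulfate, 2.14 kg product B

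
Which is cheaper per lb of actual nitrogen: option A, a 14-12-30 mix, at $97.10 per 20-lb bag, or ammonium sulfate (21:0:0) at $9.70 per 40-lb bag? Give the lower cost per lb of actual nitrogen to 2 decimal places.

option A: N per bag = 20 × 14% = 2.8 lb; cost = 97.10 / 2.8 = $34.6786/lb N.
ammonium sulfate: N per bag = 40 × 21% = 8.4 lb; cost = 9.70 / 8.4 = $1.1548/lb N.
ammonium sulfate is cheaper.

$1.15 per lb N (ammonium sulfate)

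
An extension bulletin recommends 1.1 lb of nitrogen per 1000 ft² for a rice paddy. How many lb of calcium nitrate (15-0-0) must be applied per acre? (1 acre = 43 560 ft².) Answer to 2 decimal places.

Product per 1000 ft² = 1.1 / 15% = 7.33333 lb.
Convert to per acre: 7.33333 × 43.56 = 319.44 lb.

319.44 lb of product per acre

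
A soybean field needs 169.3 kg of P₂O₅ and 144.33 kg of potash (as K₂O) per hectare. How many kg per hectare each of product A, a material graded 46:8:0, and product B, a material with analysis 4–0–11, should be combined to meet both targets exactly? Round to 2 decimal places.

2116.25 kg product A, 1312.09 kg product B

Per-hectare balance (a = product A, b = product B):
P₂O₅: 0.08·a + 0·b = 169.3
K₂O: 0·a + 0.11·b = 144.33
Solving simultaneously: a = 2116.25, b = 1312.091.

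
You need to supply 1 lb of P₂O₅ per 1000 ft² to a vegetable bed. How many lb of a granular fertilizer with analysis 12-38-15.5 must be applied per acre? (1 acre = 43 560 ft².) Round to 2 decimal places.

114.63 lb of product per acre

Product per 1000 ft² = 1 / 38% = 2.63158 lb.
Convert to per acre: 2.63158 × 43.56 = 114.632 lb.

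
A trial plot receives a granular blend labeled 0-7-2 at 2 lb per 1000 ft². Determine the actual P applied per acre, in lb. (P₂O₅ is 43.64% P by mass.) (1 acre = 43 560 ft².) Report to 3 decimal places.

2.661 lb P per acre

P₂O₅ per 1000 ft² = 2 × 7% = 0.14 lb.
Elemental P = 0.14 × 0.4364 = 0.061096 lb per 1000 ft².
Convert to per acre: 0.061096 × 43.56 = 2.66134 lb.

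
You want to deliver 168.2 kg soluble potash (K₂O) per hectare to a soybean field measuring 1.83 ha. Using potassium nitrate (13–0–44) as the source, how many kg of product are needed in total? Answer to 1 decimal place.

699.6 kg

Product per hectare = 168.2 / 44% = 382.273 kg.
Total product = 382.273 × 1.83 = 699.559 kg.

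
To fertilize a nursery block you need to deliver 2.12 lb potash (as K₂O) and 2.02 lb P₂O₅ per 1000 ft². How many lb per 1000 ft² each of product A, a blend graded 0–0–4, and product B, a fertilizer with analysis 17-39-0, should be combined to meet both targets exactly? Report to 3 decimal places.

53.000 lb product A, 5.179 lb product B

Per-1000 ft² balance (a = product A, b = product B):
K₂O: 0.04·a + 0·b = 2.12
P₂O₅: 0·a + 0.39·b = 2.02
Solving simultaneously: a = 53, b = 5.17949.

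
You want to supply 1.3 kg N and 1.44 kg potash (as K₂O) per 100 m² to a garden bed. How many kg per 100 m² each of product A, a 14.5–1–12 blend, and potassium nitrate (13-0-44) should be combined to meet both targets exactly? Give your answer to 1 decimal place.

With a, b = kg per 100 m² of product A and potassium nitrate:
N: 0.145·a + 0.13·b = 1.3
K₂O: 0.12·a + 0.44·b = 1.44
From row1: a = (1.3 − 0.13·b) / 0.145.
Into row2: 0.12·(1.3 − 0.13·b)/0.145 + 0.44·b = 1.44 → b = 1.09544, a = 7.9834.

8.0 kg product A, 1.1 kg potassium nitrate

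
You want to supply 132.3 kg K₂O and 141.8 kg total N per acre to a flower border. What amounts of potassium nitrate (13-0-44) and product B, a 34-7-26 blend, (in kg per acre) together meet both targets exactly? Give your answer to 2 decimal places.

Per-acre balance (a = potassium nitrate, b = product B):
K₂O: 0.44·a + 0.26·b = 132.3
N: 0.13·a + 0.34·b = 141.8
From row1: a = (132.3 − 0.26·b) / 0.44.
Into row2: 0.13·(132.3 − 0.26·b)/0.44 + 0.34·b = 141.8 → b = 390.268, a = 70.0691.

70.07 kg potassium nitrate, 390.27 kg product B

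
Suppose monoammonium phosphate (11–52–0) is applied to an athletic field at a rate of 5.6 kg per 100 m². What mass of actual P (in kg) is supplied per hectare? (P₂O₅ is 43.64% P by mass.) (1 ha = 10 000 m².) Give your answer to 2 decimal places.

P₂O₅ per 100 m² = 5.6 × 52% = 2.912 kg.
Elemental P = 2.912 × 0.4364 = 1.2708 kg per 100 m².
Convert to per hectare: 1.2708 × 100 = 127.0797 kg.

127.08 kg P per hectare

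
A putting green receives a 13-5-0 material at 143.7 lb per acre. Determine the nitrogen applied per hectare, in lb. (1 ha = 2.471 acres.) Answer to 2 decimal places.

nitrogen per acre = 143.7 × 13% = 18.681 lb.
Convert to per hectare: 18.681 × 2.471 = 46.1608 lb.

46.16 lb N per hectare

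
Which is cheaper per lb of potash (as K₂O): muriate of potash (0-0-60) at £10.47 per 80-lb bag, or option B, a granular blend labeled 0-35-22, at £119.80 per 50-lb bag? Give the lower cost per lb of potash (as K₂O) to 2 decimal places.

muriate of potash: K₂O per bag = 80 × 60% = 48 lb; cost = 10.47 / 48 = £0.2181/lb K₂O.
option B: K₂O per bag = 50 × 22% = 11 lb; cost = 119.80 / 11 = £10.8909/lb K₂O.
muriate of potash is cheaper.

£0.22 per lb K₂O (muriate of potash)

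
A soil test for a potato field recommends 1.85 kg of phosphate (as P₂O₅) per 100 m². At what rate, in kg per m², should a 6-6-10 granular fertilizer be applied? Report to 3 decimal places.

0.308 kg of product per sq m

Product per 100 m² = 1.85 / 6% = 30.8333 kg.
Convert to per m²: 30.8333 × 0.01 = 0.308333 kg.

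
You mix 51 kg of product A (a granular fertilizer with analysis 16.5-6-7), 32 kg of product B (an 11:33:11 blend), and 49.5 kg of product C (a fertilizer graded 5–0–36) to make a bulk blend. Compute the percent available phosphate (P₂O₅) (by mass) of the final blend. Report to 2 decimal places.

Total mass = 51 + 32 + 49.5 = 132.5 kg.
P₂O₅ mass = 6%×51 + 33%×32 + 0%×49.5 = 13.62 kg.
% P₂O₅ = 13.62 / 132.5 = 10.2792%.

10.28% P₂O₅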